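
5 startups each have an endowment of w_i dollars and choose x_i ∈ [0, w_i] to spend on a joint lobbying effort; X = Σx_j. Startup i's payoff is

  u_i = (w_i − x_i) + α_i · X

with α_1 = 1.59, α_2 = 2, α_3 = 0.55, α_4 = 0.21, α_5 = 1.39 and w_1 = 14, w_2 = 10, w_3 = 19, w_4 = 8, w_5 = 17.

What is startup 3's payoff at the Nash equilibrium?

∂u_i/∂x_i = α_i − 1, so startup i contributes w_i if α_i > 1, else 0.
α_i > 1 for i ∈ {1, 2, 5}; NE contributions (14, 10, 0, 0, 17), X = 41.
u_3 = (19 − 0) + 0.55·41 = 41.55.

41.55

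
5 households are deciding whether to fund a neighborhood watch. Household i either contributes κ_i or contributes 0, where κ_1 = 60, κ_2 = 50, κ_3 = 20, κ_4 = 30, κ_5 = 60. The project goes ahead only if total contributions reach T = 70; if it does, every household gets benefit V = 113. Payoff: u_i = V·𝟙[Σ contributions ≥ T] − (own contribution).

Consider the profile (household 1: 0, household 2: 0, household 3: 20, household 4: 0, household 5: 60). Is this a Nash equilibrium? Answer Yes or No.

Total = 80 ≥ 70: provided.
Household 1 (pledges 0, payoff 113): pledging 60 → total 140, payoff 53. No gain.
Household 2 (pledges 0, payoff 113): pledging 50 → total 130, payoff 63. No gain.
Household 3 (pledges 20, payoff 93): dropping to 0 → total 60, payoff 0. No gain.
Household 4 (pledges 0, payoff 113): pledging 30 → total 110, payoff 83. No gain.
Household 5 (pledges 60, payoff 53): dropping to 0 → total 20, payoff 0. No gain.

Yes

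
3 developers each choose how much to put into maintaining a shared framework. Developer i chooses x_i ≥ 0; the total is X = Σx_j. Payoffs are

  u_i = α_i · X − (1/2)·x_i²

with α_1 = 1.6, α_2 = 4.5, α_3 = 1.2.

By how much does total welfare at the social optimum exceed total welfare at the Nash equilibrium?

38.77

Developer i's FOC: ∂u_i/∂x_i = α_i − x_i = 0, so x_i* = α_i.
NE contributions = (1.6, 4.5, 1.2); X = 7.3.
W^NE = (Σα)·X − ½Σα_i² = 7.3² − ½·24.25 = 41.165.
Planner sets x_i = Σα_j = 7.3 for every i, so X^SO = 3·7.3 = 21.9.
W^SO = (Σα)·X^SO − ½·3·(Σα)² = (3/2)·7.3² = 79.935.
Deadweight loss = W^SO − W^NE = 38.77.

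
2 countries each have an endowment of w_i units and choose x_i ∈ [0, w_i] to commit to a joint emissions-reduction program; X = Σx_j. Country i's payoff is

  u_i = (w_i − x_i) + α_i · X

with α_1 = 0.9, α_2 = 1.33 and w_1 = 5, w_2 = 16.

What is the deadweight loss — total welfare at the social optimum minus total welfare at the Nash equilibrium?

6.15

∂u_i/∂x_i = α_i − 1, so country i contributes w_i if α_i > 1, else 0.
α_i > 1 for i ∈ {2}; NE contributions (0, 16), X = 16.
W^NE = Σw_i − X^NE + (Σα_i)·X^NE = 21 + 1.23·16 = 40.68.
Planner: ∂(Σu_j)/∂x_i = Σα_j − 1 = 1.23 > 0, so everyone contributes w_i; X^SO = 21, W^SO = 21 + 1.23·21 = 46.83.
Deadweight loss = 6.15.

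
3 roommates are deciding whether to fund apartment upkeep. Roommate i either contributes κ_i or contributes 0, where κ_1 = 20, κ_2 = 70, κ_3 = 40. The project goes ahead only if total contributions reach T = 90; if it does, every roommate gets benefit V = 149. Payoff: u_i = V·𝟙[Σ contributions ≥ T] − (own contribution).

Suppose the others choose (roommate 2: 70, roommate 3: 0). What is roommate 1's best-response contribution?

20

Others' total = 70. Contributing 20 brings total to 90 ≥ 90: gain V − κ_1 = 129.
Best response: 20.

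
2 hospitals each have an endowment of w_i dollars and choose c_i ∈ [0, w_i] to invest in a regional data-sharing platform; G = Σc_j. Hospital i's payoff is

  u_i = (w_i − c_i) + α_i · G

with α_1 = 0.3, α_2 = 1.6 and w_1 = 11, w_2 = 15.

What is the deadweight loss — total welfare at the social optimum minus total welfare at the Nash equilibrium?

∂u_i/∂c_i = α_i − 1, so hospital i contributes w_i if α_i > 1, else 0.
α_i > 1 for i ∈ {2}; NE contributions (0, 15), G = 15.
W^NE = Σw_i − G^NE + (Σα_i)·G^NE = 26 + 0.9·15 = 39.5.
Planner: ∂(Σu_j)/∂c_i = Σα_j − 1 = 0.9 > 0, so everyone contributes w_i; G^SO = 26, W^SO = 26 + 0.9·26 = 49.4.
Deadweight loss = 9.9.

9.9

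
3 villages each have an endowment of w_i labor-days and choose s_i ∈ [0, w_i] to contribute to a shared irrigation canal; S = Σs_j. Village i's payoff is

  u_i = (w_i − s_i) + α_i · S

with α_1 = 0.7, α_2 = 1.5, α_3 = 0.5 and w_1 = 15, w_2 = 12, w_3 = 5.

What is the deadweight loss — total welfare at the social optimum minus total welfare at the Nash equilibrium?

34

∂u_i/∂s_i = α_i − 1, so village i contributes w_i if α_i > 1, else 0.
α_i > 1 for i ∈ {2}; NE contributions (0, 12, 0), S = 12.
W^NE = Σw_i − S^NE + (Σα_i)·S^NE = 32 + 1.7·12 = 52.4.
Planner: ∂(Σu_j)/∂s_i = Σα_j − 1 = 1.7 > 0, so everyone contributes w_i; S^SO = 32, W^SO = 32 + 1.7·32 = 86.4.
Deadweight loss = 34.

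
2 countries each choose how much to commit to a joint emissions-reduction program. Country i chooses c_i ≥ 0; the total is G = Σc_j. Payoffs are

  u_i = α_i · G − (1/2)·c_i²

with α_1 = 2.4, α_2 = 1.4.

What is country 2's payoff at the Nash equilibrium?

Country i's FOC: ∂u_i/∂c_i = α_i − c_i = 0, so c_i* = α_i.
NE contributions = (2.4, 1.4); G = 3.8.
u_2 = α_2·G − ½·(c_2)² = 1.4·3.8 − ½·1.4² = 4.34.

4.34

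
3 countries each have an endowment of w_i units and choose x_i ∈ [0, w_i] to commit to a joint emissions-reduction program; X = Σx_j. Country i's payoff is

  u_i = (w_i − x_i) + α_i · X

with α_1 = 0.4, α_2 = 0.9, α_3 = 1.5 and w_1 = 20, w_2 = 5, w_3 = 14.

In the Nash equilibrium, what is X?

14

∂u_i/∂x_i = α_i − 1, so country i contributes w_i if α_i > 1, else 0.
α_i > 1 for i ∈ {3}; NE contributions (0, 0, 14), X = 14.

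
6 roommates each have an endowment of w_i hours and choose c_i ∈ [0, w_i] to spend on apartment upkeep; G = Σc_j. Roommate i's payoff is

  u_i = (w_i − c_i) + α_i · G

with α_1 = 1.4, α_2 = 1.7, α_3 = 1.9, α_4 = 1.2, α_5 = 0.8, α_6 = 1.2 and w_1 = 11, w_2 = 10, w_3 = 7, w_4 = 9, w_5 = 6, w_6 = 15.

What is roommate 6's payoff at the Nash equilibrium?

∂u_i/∂c_i = α_i − 1, so roommate i contributes w_i if α_i > 1, else 0.
α_i > 1 for i ∈ {1, 2, 3, 4, 6}; NE contributions (11, 10, 7, 9, 0, 15), G = 52.
u_6 = (15 − 15) + 1.2·52 = 62.4.

62.4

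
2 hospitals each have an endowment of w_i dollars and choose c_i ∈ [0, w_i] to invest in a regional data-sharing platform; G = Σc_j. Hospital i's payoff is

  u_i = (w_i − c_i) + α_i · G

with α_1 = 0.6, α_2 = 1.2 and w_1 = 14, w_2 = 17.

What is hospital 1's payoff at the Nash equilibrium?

∂u_i/∂c_i = α_i − 1, so hospital i contributes w_i if α_i > 1, else 0.
α_i > 1 for i ∈ {2}; NE contributions (0, 17), G = 17.
u_1 = (14 − 0) + 0.6·17 = 24.2.

24.2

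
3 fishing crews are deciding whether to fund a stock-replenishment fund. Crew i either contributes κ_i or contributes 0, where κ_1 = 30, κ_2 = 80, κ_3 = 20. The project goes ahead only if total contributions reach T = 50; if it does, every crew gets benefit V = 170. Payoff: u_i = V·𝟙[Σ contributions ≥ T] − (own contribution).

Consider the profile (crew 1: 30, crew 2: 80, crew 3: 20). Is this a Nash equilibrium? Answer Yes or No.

Total = 130 ≥ 50: provided.
Crew 1 (pledges 30, payoff 140): dropping to 0 → total 100, payoff 170. Profitable deviation.

No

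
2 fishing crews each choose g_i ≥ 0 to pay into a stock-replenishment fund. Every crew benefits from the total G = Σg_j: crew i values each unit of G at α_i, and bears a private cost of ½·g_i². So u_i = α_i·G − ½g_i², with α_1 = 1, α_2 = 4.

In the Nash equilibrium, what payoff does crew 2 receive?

12

Crew i's FOC: ∂u_i/∂g_i = α_i − g_i = 0, so g_i* = α_i.
NE contributions = (1, 4); G = 5.
u_2 = α_2·G − ½·(g_2)² = 4·5 − ½·4² = 12.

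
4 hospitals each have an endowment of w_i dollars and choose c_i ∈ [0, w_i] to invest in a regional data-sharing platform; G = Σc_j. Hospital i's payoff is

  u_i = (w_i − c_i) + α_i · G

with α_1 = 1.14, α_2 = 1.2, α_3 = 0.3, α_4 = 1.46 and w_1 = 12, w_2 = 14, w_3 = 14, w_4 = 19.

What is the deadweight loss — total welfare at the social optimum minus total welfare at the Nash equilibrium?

∂u_i/∂c_i = α_i − 1, so hospital i contributes w_i if α_i > 1, else 0.
α_i > 1 for i ∈ {1, 2, 4}; NE contributions (12, 14, 0, 19), G = 45.
W^NE = Σw_i − G^NE + (Σα_i)·G^NE = 59 + 3.1·45 = 198.5.
Planner: ∂(Σu_j)/∂c_i = Σα_j − 1 = 3.1 > 0, so everyone contributes w_i; G^SO = 59, W^SO = 59 + 3.1·59 = 241.9.
Deadweight loss = 43.4.

43.4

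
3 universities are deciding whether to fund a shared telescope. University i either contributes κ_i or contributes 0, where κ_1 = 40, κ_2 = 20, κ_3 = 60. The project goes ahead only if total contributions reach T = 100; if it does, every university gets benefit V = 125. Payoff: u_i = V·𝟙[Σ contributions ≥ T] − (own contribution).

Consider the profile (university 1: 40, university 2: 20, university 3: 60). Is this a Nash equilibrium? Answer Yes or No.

Total = 120 ≥ 100: provided.
University 1 (pledges 40, payoff 85): dropping to 0 → total 80, payoff 0. No gain.
University 2 (pledges 20, payoff 105): dropping to 0 → total 100, payoff 125. Profitable deviation.

No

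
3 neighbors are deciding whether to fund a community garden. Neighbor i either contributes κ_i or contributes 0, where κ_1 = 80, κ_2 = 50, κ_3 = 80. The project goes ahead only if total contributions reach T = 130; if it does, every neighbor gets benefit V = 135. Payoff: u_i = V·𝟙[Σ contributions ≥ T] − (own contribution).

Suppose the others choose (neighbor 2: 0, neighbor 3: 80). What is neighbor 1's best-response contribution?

80

Others' total = 80. Contributing 80 brings total to 160 ≥ 130: gain V − κ_1 = 55.
Best response: 80.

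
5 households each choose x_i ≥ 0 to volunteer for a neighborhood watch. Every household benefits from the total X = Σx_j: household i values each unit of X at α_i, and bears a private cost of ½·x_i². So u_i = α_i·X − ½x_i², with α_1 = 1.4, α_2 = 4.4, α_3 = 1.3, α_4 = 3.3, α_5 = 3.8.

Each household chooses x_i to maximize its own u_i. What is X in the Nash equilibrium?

14.2

Household i's FOC: ∂u_i/∂x_i = α_i − x_i = 0, so x_i* = α_i.
NE contributions = (1.4, 4.4, 1.3, 3.3, 3.8); X = 14.2.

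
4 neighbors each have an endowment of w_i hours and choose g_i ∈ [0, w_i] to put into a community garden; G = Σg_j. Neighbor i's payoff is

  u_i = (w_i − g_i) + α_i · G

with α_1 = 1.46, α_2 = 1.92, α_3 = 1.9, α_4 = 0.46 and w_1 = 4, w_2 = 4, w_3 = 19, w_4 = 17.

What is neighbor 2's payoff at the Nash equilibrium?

∂u_i/∂g_i = α_i − 1, so neighbor i contributes w_i if α_i > 1, else 0.
α_i > 1 for i ∈ {1, 2, 3}; NE contributions (4, 4, 19, 0), G = 27.
u_2 = (4 − 4) + 1.92·27 = 51.84.

51.84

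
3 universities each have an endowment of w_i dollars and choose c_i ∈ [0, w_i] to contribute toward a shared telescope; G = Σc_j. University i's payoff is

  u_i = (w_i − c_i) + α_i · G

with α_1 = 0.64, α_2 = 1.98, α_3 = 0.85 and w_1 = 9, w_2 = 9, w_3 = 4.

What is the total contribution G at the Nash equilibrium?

9

∂u_i/∂c_i = α_i − 1, so university i contributes w_i if α_i > 1, else 0.
α_i > 1 for i ∈ {2}; NE contributions (0, 9, 0), G = 9.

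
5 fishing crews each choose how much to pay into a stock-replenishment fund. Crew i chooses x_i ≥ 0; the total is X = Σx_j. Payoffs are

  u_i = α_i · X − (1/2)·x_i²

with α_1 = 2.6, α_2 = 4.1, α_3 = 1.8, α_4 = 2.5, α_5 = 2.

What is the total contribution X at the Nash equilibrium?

13

Crew i's FOC: ∂u_i/∂x_i = α_i − x_i = 0, so x_i* = α_i.
NE contributions = (2.6, 4.1, 1.8, 2.5, 2); X = 13.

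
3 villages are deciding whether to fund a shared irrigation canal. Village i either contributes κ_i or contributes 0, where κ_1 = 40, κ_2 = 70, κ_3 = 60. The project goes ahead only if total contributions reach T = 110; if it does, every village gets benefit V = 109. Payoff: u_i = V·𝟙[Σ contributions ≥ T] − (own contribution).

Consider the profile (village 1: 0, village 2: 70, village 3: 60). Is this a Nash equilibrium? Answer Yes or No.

Total = 130 ≥ 110: provided.
Village 1 (pledges 0, payoff 109): pledging 40 → total 170, payoff 69. No gain.
Village 2 (pledges 70, payoff 39): dropping to 0 → total 60, payoff 0. No gain.
Village 3 (pledges 60, payoff 49): dropping to 0 → total 70, payoff 0. No gain.

Yes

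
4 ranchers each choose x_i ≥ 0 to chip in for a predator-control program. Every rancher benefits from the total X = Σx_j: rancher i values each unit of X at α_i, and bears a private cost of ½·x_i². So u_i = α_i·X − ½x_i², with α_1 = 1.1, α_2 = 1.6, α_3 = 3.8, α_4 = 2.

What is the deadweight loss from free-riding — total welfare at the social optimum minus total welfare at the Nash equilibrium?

83.355

Rancher i's FOC: ∂u_i/∂x_i = α_i − x_i = 0, so x_i* = α_i.
NE contributions = (1.1, 1.6, 3.8, 2); X = 8.5.
W^NE = (Σα)·X − ½Σα_i² = 8.5² − ½·22.21 = 61.145.
Planner sets x_i = Σα_j = 8.5 for every i, so X^SO = 4·8.5 = 34.
W^SO = (Σα)·X^SO − ½·4·(Σα)² = (4/2)·8.5² = 144.5.
Deadweight loss = W^SO − W^NE = 83.355.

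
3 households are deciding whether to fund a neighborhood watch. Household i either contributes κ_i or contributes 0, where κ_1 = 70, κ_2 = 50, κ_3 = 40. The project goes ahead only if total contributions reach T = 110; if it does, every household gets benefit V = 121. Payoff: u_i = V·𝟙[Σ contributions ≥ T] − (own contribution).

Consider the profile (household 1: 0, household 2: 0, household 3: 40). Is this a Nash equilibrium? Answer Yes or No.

No

Total = 40 < 110: not provided.
Household 1 (pledges 0, payoff 0): pledging 70 → total 110, payoff 51. Profitable deviation.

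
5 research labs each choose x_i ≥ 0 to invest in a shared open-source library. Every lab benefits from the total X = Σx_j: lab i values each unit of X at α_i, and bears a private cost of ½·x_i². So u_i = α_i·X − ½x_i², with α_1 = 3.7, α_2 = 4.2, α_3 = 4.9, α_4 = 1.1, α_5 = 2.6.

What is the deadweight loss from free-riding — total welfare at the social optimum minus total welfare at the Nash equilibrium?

Lab i's FOC: ∂u_i/∂x_i = α_i − x_i = 0, so x_i* = α_i.
NE contributions = (3.7, 4.2, 4.9, 1.1, 2.6); X = 16.5.
W^NE = (Σα)·X − ½Σα_i² = 16.5² − ½·63.31 = 240.595.
Planner sets x_i = Σα_j = 16.5 for every i, so X^SO = 5·16.5 = 82.5.
W^SO = (Σα)·X^SO − ½·5·(Σα)² = (5/2)·16.5² = 680.625.
Deadweight loss = W^SO − W^NE = 440.03.

440.03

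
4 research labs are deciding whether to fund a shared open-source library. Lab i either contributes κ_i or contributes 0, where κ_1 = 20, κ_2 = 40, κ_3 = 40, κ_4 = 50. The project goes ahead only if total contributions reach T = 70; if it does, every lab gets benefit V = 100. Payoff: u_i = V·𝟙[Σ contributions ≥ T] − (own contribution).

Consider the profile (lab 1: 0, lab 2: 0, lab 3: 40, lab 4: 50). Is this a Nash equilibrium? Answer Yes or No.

Yes

Total = 90 ≥ 70: provided.
Lab 1 (pledges 0, payoff 100): pledging 20 → total 110, payoff 80. No gain.
Lab 2 (pledges 0, payoff 100): pledging 40 → total 130, payoff 60. No gain.
Lab 3 (pledges 40, payoff 60): dropping to 0 → total 50, payoff 0. No gain.
Lab 4 (pledges 50, payoff 50): dropping to 0 → total 40, payoff 0. No gain.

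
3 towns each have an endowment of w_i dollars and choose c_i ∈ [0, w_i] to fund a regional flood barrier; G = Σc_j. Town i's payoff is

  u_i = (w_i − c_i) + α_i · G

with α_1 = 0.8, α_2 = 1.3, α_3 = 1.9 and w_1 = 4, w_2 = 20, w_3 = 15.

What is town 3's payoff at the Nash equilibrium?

66.5

∂u_i/∂c_i = α_i − 1, so town i contributes w_i if α_i > 1, else 0.
α_i > 1 for i ∈ {2, 3}; NE contributions (0, 20, 15), G = 35.
u_3 = (15 − 15) + 1.9·35 = 66.5.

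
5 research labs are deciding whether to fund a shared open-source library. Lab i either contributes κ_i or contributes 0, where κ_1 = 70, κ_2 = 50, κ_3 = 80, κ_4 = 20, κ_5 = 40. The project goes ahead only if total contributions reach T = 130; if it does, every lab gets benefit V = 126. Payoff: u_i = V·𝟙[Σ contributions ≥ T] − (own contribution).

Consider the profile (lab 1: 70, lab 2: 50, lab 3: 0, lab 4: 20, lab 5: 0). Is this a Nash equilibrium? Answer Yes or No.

Total = 140 ≥ 130: provided.
Lab 1 (pledges 70, payoff 56): dropping to 0 → total 70, payoff 0. No gain.
Lab 2 (pledges 50, payoff 76): dropping to 0 → total 90, payoff 0. No gain.
Lab 3 (pledges 0, payoff 126): pledging 80 → total 220, payoff 46. No gain.
Lab 4 (pledges 20, payoff 106): dropping to 0 → total 120, payoff 0. No gain.
Lab 5 (pledges 0, payoff 126): pledging 40 → total 180, payoff 86. No gain.

Yes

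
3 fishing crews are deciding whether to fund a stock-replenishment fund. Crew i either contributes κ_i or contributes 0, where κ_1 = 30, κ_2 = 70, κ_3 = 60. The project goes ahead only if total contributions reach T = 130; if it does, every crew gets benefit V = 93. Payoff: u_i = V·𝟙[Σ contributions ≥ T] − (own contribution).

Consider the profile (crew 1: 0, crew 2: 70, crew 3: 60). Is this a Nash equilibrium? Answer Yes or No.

Total = 130 ≥ 130: provided.
Crew 1 (pledges 0, payoff 93): pledging 30 → total 160, payoff 63. No gain.
Crew 2 (pledges 70, payoff 23): dropping to 0 → total 60, payoff 0. No gain.
Crew 3 (pledges 60, payoff 33): dropping to 0 → total 70, payoff 0. No gain.

Yes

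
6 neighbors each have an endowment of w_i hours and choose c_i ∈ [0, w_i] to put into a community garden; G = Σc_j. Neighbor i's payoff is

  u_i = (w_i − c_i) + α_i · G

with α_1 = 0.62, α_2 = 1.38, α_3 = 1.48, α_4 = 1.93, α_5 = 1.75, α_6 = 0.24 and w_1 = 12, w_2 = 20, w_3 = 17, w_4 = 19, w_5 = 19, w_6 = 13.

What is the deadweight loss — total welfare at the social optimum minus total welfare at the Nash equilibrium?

160

∂u_i/∂c_i = α_i − 1, so neighbor i contributes w_i if α_i > 1, else 0.
α_i > 1 for i ∈ {2, 3, 4, 5}; NE contributions (0, 20, 17, 19, 19, 0), G = 75.
W^NE = Σw_i − G^NE + (Σα_i)·G^NE = 100 + 6.4·75 = 580.
Planner: ∂(Σu_j)/∂c_i = Σα_j − 1 = 6.4 > 0, so everyone contributes w_i; G^SO = 100, W^SO = 100 + 6.4·100 = 740.
Deadweight loss = 160.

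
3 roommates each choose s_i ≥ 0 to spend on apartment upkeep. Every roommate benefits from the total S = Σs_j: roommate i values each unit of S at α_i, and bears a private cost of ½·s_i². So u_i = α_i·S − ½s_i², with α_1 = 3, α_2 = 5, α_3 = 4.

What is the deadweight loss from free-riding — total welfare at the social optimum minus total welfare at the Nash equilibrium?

Roommate i's FOC: ∂u_i/∂s_i = α_i − s_i = 0, so s_i* = α_i.
NE contributions = (3, 5, 4); S = 12.
W^NE = (Σα)·S − ½Σα_i² = 12² − ½·50 = 119.
Planner sets s_i = Σα_j = 12 for every i, so S^SO = 3·12 = 36.
W^SO = (Σα)·S^SO − ½·3·(Σα)² = (3/2)·12² = 216.
Deadweight loss = W^SO − W^NE = 97.

97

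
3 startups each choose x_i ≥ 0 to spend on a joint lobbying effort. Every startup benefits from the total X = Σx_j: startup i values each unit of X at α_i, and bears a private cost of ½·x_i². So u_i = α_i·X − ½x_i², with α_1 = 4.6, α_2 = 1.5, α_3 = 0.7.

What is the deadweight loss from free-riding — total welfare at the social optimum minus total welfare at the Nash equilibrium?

Startup i's FOC: ∂u_i/∂x_i = α_i − x_i = 0, so x_i* = α_i.
NE contributions = (4.6, 1.5, 0.7); X = 6.8.
W^NE = (Σα)·X − ½Σα_i² = 6.8² − ½·23.9 = 34.29.
Planner sets x_i = Σα_j = 6.8 for every i, so X^SO = 3·6.8 = 20.4.
W^SO = (Σα)·X^SO − ½·3·(Σα)² = (3/2)·6.8² = 69.36.
Deadweight loss = W^SO − W^NE = 35.07.

35.07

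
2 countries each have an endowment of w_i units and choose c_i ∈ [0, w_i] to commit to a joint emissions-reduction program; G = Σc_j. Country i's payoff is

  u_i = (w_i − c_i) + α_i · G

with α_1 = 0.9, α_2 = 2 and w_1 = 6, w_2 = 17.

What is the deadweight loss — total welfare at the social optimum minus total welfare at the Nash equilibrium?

11.4

∂u_i/∂c_i = α_i − 1, so country i contributes w_i if α_i > 1, else 0.
α_i > 1 for i ∈ {2}; NE contributions (0, 17), G = 17.
W^NE = Σw_i − G^NE + (Σα_i)·G^NE = 23 + 1.9·17 = 55.3.
Planner: ∂(Σu_j)/∂c_i = Σα_j − 1 = 1.9 > 0, so everyone contributes w_i; G^SO = 23, W^SO = 23 + 1.9·23 = 66.7.
Deadweight loss = 11.4.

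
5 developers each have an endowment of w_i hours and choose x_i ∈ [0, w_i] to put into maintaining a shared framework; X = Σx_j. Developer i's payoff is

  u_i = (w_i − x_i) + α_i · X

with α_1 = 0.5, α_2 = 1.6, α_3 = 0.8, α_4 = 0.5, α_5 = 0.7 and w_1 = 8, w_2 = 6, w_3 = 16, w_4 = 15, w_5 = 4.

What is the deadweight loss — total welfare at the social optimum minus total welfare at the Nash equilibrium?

133.3

∂u_i/∂x_i = α_i − 1, so developer i contributes w_i if α_i > 1, else 0.
α_i > 1 for i ∈ {2}; NE contributions (0, 6, 0, 0, 0), X = 6.
W^NE = Σw_i − X^NE + (Σα_i)·X^NE = 49 + 3.1·6 = 67.6.
Planner: ∂(Σu_j)/∂x_i = Σα_j − 1 = 3.1 > 0, so everyone contributes w_i; X^SO = 49, W^SO = 49 + 3.1·49 = 200.9.
Deadweight loss = 133.3.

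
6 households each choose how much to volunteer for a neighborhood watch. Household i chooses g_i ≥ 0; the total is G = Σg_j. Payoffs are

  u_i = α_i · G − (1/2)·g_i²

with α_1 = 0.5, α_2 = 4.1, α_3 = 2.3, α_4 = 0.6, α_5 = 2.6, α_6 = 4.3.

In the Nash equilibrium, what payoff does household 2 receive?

Household i's FOC: ∂u_i/∂g_i = α_i − g_i = 0, so g_i* = α_i.
NE contributions = (0.5, 4.1, 2.3, 0.6, 2.6, 4.3); G = 14.4.
u_2 = α_2·G − ½·(g_2)² = 4.1·14.4 − ½·4.1² = 50.635.

50.635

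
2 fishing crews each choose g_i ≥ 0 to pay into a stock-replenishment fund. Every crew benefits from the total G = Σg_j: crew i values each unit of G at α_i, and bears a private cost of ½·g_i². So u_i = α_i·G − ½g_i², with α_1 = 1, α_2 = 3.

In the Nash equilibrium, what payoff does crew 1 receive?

3.5

Crew i's FOC: ∂u_i/∂g_i = α_i − g_i = 0, so g_i* = α_i.
NE contributions = (1, 3); G = 4.
u_1 = α_1·G − ½·(g_1)² = 1·4 − ½·1² = 3.5.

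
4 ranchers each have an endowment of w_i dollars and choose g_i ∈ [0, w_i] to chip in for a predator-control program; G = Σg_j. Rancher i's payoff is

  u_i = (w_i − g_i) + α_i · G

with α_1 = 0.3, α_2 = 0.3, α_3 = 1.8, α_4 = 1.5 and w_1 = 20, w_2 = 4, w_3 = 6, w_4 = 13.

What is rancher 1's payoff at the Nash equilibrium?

∂u_i/∂g_i = α_i − 1, so rancher i contributes w_i if α_i > 1, else 0.
α_i > 1 for i ∈ {3, 4}; NE contributions (0, 0, 6, 13), G = 19.
u_1 = (20 − 0) + 0.3·19 = 25.7.

25.7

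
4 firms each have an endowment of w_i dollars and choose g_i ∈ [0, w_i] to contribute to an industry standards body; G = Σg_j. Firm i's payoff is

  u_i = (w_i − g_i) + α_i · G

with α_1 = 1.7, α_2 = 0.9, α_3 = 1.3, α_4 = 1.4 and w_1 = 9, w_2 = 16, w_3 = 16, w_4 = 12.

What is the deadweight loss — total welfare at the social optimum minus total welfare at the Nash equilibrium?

∂u_i/∂g_i = α_i − 1, so firm i contributes w_i if α_i > 1, else 0.
α_i > 1 for i ∈ {1, 3, 4}; NE contributions (9, 0, 16, 12), G = 37.
W^NE = Σw_i − G^NE + (Σα_i)·G^NE = 53 + 4.3·37 = 212.1.
Planner: ∂(Σu_j)/∂g_i = Σα_j − 1 = 4.3 > 0, so everyone contributes w_i; G^SO = 53, W^SO = 53 + 4.3·53 = 280.9.
Deadweight loss = 68.8.

68.8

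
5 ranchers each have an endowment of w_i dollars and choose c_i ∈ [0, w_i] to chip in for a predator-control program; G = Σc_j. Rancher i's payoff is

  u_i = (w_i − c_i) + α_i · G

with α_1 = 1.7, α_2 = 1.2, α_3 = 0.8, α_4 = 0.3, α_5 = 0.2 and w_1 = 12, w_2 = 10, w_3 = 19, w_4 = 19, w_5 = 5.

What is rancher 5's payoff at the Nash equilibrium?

9.4

∂u_i/∂c_i = α_i − 1, so rancher i contributes w_i if α_i > 1, else 0.
α_i > 1 for i ∈ {1, 2}; NE contributions (12, 10, 0, 0, 0), G = 22.
u_5 = (5 − 0) + 0.2·22 = 9.4.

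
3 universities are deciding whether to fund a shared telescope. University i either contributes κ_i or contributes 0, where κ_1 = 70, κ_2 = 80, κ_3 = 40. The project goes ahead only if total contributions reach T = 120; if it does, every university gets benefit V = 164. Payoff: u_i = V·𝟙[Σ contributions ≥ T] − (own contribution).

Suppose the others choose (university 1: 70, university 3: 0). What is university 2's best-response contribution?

80

Others' total = 70. Contributing 80 brings total to 150 ≥ 120: gain V − κ_2 = 84.
Best response: 80.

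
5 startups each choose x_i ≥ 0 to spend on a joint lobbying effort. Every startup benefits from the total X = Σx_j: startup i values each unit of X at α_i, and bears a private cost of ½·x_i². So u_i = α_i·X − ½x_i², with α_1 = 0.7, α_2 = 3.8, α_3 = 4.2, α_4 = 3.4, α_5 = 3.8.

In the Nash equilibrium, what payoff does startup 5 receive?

53.2

Startup i's FOC: ∂u_i/∂x_i = α_i − x_i = 0, so x_i* = α_i.
NE contributions = (0.7, 3.8, 4.2, 3.4, 3.8); X = 15.9.
u_5 = α_5·X − ½·(x_5)² = 3.8·15.9 − ½·3.8² = 53.2.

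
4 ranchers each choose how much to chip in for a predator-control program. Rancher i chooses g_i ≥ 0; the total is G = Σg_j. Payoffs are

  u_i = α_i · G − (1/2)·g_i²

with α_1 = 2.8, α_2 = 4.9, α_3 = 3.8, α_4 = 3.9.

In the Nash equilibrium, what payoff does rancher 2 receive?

Rancher i's FOC: ∂u_i/∂g_i = α_i − g_i = 0, so g_i* = α_i.
NE contributions = (2.8, 4.9, 3.8, 3.9); G = 15.4.
u_2 = α_2·G − ½·(g_2)² = 4.9·15.4 − ½·4.9² = 63.455.

63.455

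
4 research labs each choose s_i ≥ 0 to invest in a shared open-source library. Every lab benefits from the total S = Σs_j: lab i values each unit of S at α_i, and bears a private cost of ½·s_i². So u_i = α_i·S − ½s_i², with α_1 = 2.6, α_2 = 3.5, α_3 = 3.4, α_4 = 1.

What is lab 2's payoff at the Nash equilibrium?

Lab i's FOC: ∂u_i/∂s_i = α_i − s_i = 0, so s_i* = α_i.
NE contributions = (2.6, 3.5, 3.4, 1); S = 10.5.
u_2 = α_2·S − ½·(s_2)² = 3.5·10.5 − ½·3.5² = 30.625.

30.625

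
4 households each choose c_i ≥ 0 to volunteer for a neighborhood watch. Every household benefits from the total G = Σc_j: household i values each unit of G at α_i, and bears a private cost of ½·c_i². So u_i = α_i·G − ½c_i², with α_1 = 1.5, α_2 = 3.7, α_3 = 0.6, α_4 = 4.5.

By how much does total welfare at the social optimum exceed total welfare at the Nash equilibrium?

124.365

Household i's FOC: ∂u_i/∂c_i = α_i − c_i = 0, so c_i* = α_i.
NE contributions = (1.5, 3.7, 0.6, 4.5); G = 10.3.
W^NE = (Σα)·G − ½Σα_i² = 10.3² − ½·36.55 = 87.815.
Planner sets c_i = Σα_j = 10.3 for every i, so G^SO = 4·10.3 = 41.2.
W^SO = (Σα)·G^SO − ½·4·(Σα)² = (4/2)·10.3² = 212.18.
Deadweight loss = W^SO − W^NE = 124.365.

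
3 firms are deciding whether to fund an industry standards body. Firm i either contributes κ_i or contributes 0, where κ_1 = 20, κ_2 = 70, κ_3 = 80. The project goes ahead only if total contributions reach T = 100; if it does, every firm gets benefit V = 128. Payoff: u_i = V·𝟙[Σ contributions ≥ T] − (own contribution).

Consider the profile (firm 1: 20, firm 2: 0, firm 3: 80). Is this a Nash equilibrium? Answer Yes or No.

Yes

Total = 100 ≥ 100: provided.
Firm 1 (pledges 20, payoff 108): dropping to 0 → total 80, payoff 0. No gain.
Firm 2 (pledges 0, payoff 128): pledging 70 → total 170, payoff 58. No gain.
Firm 3 (pledges 80, payoff 48): dropping to 0 → total 20, payoff 0. No gain.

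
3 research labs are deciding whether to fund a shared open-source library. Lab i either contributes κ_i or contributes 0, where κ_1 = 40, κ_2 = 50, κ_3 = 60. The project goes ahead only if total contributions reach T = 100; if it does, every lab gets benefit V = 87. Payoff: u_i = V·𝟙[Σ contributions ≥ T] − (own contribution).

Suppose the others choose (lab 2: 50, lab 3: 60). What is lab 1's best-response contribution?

0

Others' total = 110 ≥ 100; contributing adds cost 40 for no extra benefit.
Best response: 0.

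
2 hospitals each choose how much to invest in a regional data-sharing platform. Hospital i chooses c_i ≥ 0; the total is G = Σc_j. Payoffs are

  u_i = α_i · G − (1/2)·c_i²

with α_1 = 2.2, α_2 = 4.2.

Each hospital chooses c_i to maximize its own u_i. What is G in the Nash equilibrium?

6.4

Hospital i's FOC: ∂u_i/∂c_i = α_i − c_i = 0, so c_i* = α_i.
NE contributions = (2.2, 4.2); G = 6.4.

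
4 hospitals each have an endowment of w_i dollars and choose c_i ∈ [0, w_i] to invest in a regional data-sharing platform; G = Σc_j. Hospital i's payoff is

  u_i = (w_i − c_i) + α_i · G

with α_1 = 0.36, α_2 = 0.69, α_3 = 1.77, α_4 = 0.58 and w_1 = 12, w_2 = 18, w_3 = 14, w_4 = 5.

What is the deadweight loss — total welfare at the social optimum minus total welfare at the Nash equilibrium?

84

∂u_i/∂c_i = α_i − 1, so hospital i contributes w_i if α_i > 1, else 0.
α_i > 1 for i ∈ {3}; NE contributions (0, 0, 14, 0), G = 14.
W^NE = Σw_i − G^NE + (Σα_i)·G^NE = 49 + 2.4·14 = 82.6.
Planner: ∂(Σu_j)/∂c_i = Σα_j − 1 = 2.4 > 0, so everyone contributes w_i; G^SO = 49, W^SO = 49 + 2.4·49 = 166.6.
Deadweight loss = 84.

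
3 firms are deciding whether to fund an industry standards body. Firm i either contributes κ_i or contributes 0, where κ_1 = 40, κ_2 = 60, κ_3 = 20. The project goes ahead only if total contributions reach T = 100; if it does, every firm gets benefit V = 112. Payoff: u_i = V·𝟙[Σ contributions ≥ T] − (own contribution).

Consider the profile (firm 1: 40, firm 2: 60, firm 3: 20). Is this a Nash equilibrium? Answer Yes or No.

Total = 120 ≥ 100: provided.
Firm 1 (pledges 40, payoff 72): dropping to 0 → total 80, payoff 0. No gain.
Firm 2 (pledges 60, payoff 52): dropping to 0 → total 60, payoff 0. No gain.
Firm 3 (pledges 20, payoff 92): dropping to 0 → total 100, payoff 112. Profitable deviation.

No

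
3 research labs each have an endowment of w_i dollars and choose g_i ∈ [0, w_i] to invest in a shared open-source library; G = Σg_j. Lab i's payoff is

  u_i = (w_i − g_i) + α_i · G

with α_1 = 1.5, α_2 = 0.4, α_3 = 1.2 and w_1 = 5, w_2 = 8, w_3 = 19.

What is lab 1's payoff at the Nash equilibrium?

∂u_i/∂g_i = α_i − 1, so lab i contributes w_i if α_i > 1, else 0.
α_i > 1 for i ∈ {1, 3}; NE contributions (5, 0, 19), G = 24.
u_1 = (5 − 5) + 1.5·24 = 36.

36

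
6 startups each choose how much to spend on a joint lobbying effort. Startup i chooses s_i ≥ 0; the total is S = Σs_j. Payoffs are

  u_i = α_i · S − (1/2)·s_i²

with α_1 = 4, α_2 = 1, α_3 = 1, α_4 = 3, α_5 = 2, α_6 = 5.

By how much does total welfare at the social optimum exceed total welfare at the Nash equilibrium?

540

Startup i's FOC: ∂u_i/∂s_i = α_i − s_i = 0, so s_i* = α_i.
NE contributions = (4, 1, 1, 3, 2, 5); S = 16.
W^NE = (Σα)·S − ½Σα_i² = 16² − ½·56 = 228.
Planner sets s_i = Σα_j = 16 for every i, so S^SO = 6·16 = 96.
W^SO = (Σα)·S^SO − ½·6·(Σα)² = (6/2)·16² = 768.
Deadweight loss = W^SO − W^NE = 540.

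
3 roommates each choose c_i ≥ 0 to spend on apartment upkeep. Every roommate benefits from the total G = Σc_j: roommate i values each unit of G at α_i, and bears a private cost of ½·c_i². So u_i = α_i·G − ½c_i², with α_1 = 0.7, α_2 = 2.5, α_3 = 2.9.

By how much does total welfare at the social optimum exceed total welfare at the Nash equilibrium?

Roommate i's FOC: ∂u_i/∂c_i = α_i − c_i = 0, so c_i* = α_i.
NE contributions = (0.7, 2.5, 2.9); G = 6.1.
W^NE = (Σα)·G − ½Σα_i² = 6.1² − ½·15.15 = 29.635.
Planner sets c_i = Σα_j = 6.1 for every i, so G^SO = 3·6.1 = 18.3.
W^SO = (Σα)·G^SO − ½·3·(Σα)² = (3/2)·6.1² = 55.815.
Deadweight loss = W^SO − W^NE = 26.18.

26.18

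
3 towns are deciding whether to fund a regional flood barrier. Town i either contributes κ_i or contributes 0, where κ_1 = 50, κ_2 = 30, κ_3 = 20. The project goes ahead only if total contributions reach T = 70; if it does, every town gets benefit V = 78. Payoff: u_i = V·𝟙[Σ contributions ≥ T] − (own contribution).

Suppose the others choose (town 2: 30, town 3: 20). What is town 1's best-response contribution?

Others' total = 50. Contributing 50 brings total to 100 ≥ 70: gain V − κ_1 = 28.
Best response: 50.

50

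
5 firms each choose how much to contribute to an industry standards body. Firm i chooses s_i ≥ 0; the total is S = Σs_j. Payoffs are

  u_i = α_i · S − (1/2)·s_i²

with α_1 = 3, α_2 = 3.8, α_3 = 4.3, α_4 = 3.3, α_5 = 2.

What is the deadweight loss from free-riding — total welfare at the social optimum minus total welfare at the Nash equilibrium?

431.85

Firm i's FOC: ∂u_i/∂s_i = α_i − s_i = 0, so s_i* = α_i.
NE contributions = (3, 3.8, 4.3, 3.3, 2); S = 16.4.
W^NE = (Σα)·S − ½Σα_i² = 16.4² − ½·56.82 = 240.55.
Planner sets s_i = Σα_j = 16.4 for every i, so S^SO = 5·16.4 = 82.
W^SO = (Σα)·S^SO − ½·5·(Σα)² = (5/2)·16.4² = 672.4.
Deadweight loss = W^SO − W^NE = 431.85.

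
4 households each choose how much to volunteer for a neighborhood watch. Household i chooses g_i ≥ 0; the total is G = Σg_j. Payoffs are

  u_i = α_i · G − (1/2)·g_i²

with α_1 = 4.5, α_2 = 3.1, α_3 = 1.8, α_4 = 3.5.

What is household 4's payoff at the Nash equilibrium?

Household i's FOC: ∂u_i/∂g_i = α_i − g_i = 0, so g_i* = α_i.
NE contributions = (4.5, 3.1, 1.8, 3.5); G = 12.9.
u_4 = α_4·G − ½·(g_4)² = 3.5·12.9 − ½·3.5² = 39.025.

39.025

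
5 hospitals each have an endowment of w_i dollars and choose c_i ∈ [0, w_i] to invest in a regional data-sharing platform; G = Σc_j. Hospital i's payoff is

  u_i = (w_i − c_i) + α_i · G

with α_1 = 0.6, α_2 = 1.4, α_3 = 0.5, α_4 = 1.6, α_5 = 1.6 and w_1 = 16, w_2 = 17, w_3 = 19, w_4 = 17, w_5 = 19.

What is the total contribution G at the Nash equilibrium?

53

∂u_i/∂c_i = α_i − 1, so hospital i contributes w_i if α_i > 1, else 0.
α_i > 1 for i ∈ {2, 4, 5}; NE contributions (0, 17, 0, 17, 19), G = 53.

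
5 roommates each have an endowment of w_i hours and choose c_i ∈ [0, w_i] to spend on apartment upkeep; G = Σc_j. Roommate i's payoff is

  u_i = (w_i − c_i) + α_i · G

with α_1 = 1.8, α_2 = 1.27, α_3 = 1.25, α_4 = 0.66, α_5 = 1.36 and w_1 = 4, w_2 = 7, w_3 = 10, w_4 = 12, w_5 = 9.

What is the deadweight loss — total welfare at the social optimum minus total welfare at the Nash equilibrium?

∂u_i/∂c_i = α_i − 1, so roommate i contributes w_i if α_i > 1, else 0.
α_i > 1 for i ∈ {1, 2, 3, 5}; NE contributions (4, 7, 10, 0, 9), G = 30.
W^NE = Σw_i − G^NE + (Σα_i)·G^NE = 42 + 5.34·30 = 202.2.
Planner: ∂(Σu_j)/∂c_i = Σα_j − 1 = 5.34 > 0, so everyone contributes w_i; G^SO = 42, W^SO = 42 + 5.34·42 = 266.28.
Deadweight loss = 64.08.

64.08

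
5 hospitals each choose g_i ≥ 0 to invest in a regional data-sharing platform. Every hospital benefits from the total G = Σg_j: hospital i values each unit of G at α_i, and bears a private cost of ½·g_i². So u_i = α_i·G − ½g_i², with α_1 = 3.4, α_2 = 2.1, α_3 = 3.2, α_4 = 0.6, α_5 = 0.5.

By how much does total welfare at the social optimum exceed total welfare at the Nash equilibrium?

Hospital i's FOC: ∂u_i/∂g_i = α_i − g_i = 0, so g_i* = α_i.
NE contributions = (3.4, 2.1, 3.2, 0.6, 0.5); G = 9.8.
W^NE = (Σα)·G − ½Σα_i² = 9.8² − ½·26.82 = 82.63.
Planner sets g_i = Σα_j = 9.8 for every i, so G^SO = 5·9.8 = 49.
W^SO = (Σα)·G^SO − ½·5·(Σα)² = (5/2)·9.8² = 240.1.
Deadweight loss = W^SO − W^NE = 157.47.

157.47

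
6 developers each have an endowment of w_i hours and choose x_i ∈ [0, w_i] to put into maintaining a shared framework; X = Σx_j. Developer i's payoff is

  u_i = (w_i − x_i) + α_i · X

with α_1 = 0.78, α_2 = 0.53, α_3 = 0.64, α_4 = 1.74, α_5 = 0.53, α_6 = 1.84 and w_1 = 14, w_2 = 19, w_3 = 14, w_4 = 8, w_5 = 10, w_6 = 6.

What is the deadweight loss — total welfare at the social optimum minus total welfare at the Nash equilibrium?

∂u_i/∂x_i = α_i − 1, so developer i contributes w_i if α_i > 1, else 0.
α_i > 1 for i ∈ {4, 6}; NE contributions (0, 0, 0, 8, 0, 6), X = 14.
W^NE = Σw_i − X^NE + (Σα_i)·X^NE = 71 + 5.06·14 = 141.84.
Planner: ∂(Σu_j)/∂x_i = Σα_j − 1 = 5.06 > 0, so everyone contributes w_i; X^SO = 71, W^SO = 71 + 5.06·71 = 430.26.
Deadweight loss = 288.42.

288.42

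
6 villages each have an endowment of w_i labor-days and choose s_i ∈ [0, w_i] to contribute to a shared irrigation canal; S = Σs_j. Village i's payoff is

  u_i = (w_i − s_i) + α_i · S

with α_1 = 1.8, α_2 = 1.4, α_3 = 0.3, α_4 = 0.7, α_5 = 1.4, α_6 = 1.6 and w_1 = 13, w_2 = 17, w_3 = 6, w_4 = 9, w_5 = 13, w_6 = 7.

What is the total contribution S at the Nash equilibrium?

50

∂u_i/∂s_i = α_i − 1, so village i contributes w_i if α_i > 1, else 0.
α_i > 1 for i ∈ {1, 2, 5, 6}; NE contributions (13, 17, 0, 0, 13, 7), S = 50.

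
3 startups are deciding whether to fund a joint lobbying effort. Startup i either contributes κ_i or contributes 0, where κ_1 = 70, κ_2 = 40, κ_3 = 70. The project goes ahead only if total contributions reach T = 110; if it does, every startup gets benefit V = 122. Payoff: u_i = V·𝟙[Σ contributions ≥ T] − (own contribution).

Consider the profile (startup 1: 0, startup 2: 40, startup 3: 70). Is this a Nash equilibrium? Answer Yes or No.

Total = 110 ≥ 110: provided.
Startup 1 (pledges 0, payoff 122): pledging 70 → total 180, payoff 52. No gain.
Startup 2 (pledges 40, payoff 82): dropping to 0 → total 70, payoff 0. No gain.
Startup 3 (pledges 70, payoff 52): dropping to 0 → total 40, payoff 0. No gain.

Yes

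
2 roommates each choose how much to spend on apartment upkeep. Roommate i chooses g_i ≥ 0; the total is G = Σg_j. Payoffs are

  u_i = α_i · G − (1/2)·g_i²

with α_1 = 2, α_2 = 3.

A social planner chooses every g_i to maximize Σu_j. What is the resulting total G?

Planner FOC: ∂(Σu_j)/∂g_i = (Σα_j) − g_i = 0, so g_i^SO = Σα_j = 5 for every i; G^SO = 10.

10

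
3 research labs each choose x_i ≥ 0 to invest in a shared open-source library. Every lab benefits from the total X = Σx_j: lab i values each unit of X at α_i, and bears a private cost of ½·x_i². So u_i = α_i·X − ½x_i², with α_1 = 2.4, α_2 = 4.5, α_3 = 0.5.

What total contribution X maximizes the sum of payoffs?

22.2

Planner FOC: ∂(Σu_j)/∂x_i = (Σα_j) − x_i = 0, so x_i^SO = Σα_j = 7.4 for every i; X^SO = 22.2.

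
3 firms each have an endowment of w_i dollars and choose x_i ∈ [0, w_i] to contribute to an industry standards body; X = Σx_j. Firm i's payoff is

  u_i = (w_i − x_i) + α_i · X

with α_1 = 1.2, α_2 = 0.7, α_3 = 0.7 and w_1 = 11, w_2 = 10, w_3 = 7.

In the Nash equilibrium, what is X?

∂u_i/∂x_i = α_i − 1, so firm i contributes w_i if α_i > 1, else 0.
α_i > 1 for i ∈ {1}; NE contributions (11, 0, 0), X = 11.

11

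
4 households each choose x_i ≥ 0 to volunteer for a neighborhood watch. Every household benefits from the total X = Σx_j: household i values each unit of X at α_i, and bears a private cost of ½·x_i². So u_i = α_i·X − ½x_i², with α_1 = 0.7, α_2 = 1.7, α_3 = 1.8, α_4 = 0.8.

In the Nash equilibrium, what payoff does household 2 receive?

Household i's FOC: ∂u_i/∂x_i = α_i − x_i = 0, so x_i* = α_i.
NE contributions = (0.7, 1.7, 1.8, 0.8); X = 5.
u_2 = α_2·X − ½·(x_2)² = 1.7·5 − ½·1.7² = 7.055.

7.055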